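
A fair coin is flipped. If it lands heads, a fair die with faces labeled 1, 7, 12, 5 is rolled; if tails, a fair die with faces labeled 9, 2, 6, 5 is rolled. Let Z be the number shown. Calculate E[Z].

E[Z | heads] = (1+7+12+5)/4 = 25/4.
E[Z | tails] = (9+2+6+5)/4 = 11/2.
By the law of total expectation,
E[Z] = (1/2)·(25/4) + (1/2)·(11/2) = 47/8.

47/8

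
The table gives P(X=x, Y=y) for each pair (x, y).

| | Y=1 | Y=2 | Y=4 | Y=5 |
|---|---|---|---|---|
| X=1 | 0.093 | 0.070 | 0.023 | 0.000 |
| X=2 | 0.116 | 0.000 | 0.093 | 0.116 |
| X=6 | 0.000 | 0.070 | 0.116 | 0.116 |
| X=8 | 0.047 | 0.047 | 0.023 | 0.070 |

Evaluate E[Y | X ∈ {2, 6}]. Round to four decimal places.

P(X ∈ {2, 6}) = 0.627.
Σ Y·P over the event = 1·(0.116) + 4·(0.093) + 5·(0.116) + 2·(0.070) + 4·(0.116) + 5·(0.116) = 2.252.
E[Y | X ∈ {2, 6}] = (2.252) / (0.627) = 3.5917.

3.5917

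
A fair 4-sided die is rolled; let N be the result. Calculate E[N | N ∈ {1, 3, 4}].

8/3

P(N ∈ {1, 3, 4}) = 3/4.
Σ over the event: 1·1/4 + 3·1/4 + 4·1/4 = 2.
E[N | N ∈ {1, 3, 4}] = (2) / (3/4) = 8/3.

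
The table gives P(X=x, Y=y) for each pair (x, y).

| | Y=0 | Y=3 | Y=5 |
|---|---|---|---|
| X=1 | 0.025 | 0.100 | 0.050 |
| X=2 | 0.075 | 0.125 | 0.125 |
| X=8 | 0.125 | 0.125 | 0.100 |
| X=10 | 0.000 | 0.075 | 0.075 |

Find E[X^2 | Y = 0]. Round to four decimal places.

P(Y = 0) = 0.225.
Summing X^2·P(X=x,Y=y) over the conditioning event gives 8.325.
E[X^2 | Y = 0] = (8.325) / (0.225) = 37.0000.

37.0000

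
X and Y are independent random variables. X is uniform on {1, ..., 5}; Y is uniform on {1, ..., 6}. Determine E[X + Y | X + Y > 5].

P(X + Y > 5) = 2/3.
Summing (X+Y)·P(x,y) over outcomes with X + Y > 5 gives 31/6.
E[X + Y | X + Y > 5] = (31/6) / (2/3) = 31/4.

31/4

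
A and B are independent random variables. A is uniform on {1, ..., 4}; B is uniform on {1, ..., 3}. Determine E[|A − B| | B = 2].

1

Outcomes with B = 2: (1,2), (2,2), (3,2), (4,2), each with probability 1/12.
E[|A − B| | B = 2] = (1 + 0 + 1 + 2) / 4 = 1.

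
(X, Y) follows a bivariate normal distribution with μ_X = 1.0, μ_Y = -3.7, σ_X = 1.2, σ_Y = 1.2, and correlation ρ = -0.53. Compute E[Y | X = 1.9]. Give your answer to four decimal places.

E[Y | X=x] = μ_Y + ρ(σ_Y/σ_X)(x − μ_X) for jointly normal variables.
E[Y | X=1.9] = -3.7 + (-0.53)·(1.2/1.2)·(1.9 − (1.0)) = -3.7 + (-0.53)·(0.9) = -4.1770.

-4.1770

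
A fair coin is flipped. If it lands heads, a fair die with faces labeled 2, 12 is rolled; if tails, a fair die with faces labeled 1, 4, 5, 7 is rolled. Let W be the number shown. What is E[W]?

E[W | heads] = (2+12)/2 = 7.
E[W | tails] = (1+4+5+7)/4 = 17/4.
By the law of total expectation,
E[W] = (1/2)·(7) + (1/2)·(17/4) = 45/8.

45/8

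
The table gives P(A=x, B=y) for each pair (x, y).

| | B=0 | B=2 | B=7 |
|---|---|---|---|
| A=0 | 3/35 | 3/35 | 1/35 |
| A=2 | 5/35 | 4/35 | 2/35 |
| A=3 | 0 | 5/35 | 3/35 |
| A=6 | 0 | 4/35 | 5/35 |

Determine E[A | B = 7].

P(B = 7) = 11/35.
Σ A·P over the event = 0·(1/35) + 2·(2/35) + 3·(3/35) + 6·(5/35) = 43/35.
E[A | B = 7] = (43/35) / (11/35) = 43/11.

43/11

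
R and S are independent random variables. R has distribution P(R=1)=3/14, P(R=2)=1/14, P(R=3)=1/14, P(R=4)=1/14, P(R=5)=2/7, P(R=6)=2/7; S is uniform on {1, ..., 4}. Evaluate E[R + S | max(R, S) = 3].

32/7

P(max(R, S) = 3) = 1/8.
Summing (R+S)·P(x,y) over outcomes with max(R, S) = 3 gives 4/7.
E[R + S | max(R, S) = 3] = (4/7) / (1/8) = 32/7.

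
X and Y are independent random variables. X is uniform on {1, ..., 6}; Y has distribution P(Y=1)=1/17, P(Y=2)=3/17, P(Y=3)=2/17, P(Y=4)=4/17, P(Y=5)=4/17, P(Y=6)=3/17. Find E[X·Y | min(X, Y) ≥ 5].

209/7

P(min(X, Y) ≥ 5) = 7/51.
Summing XY·P(x,y) over outcomes with min(X, Y) ≥ 5 gives 209/51.
E[X·Y | min(X, Y) ≥ 5] = (209/51) / (7/51) = 209/7.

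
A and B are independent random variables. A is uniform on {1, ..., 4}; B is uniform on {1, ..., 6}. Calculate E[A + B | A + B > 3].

P(A + B > 3) = 7/8.
Summing (A+B)·P(x,y) over outcomes with A + B > 3 gives 17/3.
E[A + B | A + B > 3] = (17/3) / (7/8) = 136/21.

136/21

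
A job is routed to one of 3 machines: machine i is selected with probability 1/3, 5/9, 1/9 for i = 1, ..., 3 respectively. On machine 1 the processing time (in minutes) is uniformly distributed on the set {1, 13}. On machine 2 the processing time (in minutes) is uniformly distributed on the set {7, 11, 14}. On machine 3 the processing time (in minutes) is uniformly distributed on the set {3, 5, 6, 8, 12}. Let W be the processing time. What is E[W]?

E[W | machine 1] = (1+13)/2 = 7.
E[W | machine 2] = (7+11+14)/3 = 32/3.
E[W | machine 3] = (3+5+6+8+12)/5 = 34/5.
By the law of total expectation,
E[W] = (1/3)·(7) + (5/9)·(32/3) + (1/9)·(34/5) = 1217/135.

1217/135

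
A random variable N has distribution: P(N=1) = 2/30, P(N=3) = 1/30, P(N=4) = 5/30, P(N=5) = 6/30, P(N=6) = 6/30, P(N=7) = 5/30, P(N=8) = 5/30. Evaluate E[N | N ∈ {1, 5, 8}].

P(N ∈ {1, 5, 8}) = 13/30.
Σ over the event: 1·1/15 + 5·1/5 + 8·1/6 = 12/5.
E[N | N ∈ {1, 5, 8}] = (12/5) / (13/30) = 72/13.

72/13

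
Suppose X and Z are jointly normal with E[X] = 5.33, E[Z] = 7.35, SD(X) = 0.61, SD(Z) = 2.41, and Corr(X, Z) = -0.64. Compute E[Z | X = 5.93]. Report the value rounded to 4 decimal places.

5.8329

E[Z | X=x] = μ_Z + ρ(σ_Z/σ_X)(x − μ_X) for jointly normal variables.
E[Z | X=5.93] = 7.35 + (-0.64)·(2.41/0.61)·(5.93 − (5.33)) = 7.35 + (-2.5285)·(0.6) = 5.8329.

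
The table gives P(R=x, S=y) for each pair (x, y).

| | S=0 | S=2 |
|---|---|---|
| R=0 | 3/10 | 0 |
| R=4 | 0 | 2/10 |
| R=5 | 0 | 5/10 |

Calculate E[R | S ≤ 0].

0

P(S ≤ 0) = 3/10.
Σ R·P over the event = 0·(3/10) = 0.
E[R | S ≤ 0] = (0) / (3/10) = 0.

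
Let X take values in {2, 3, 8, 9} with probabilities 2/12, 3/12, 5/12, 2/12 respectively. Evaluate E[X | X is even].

44/7

P(X is even) = 7/12.
Σ over the event: 2·1/6 + 8·5/12 = 11/3.
E[X | X is even] = (11/3) / (7/12) = 44/7.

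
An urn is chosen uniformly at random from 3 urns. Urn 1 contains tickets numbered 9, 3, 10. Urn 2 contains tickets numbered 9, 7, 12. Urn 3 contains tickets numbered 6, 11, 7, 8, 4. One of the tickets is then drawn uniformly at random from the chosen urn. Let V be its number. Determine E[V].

E[V | urn 1] = (9+3+10)/3 = 22/3.
E[V | urn 2] = (9+7+12)/3 = 28/3.
E[V | urn 3] = (6+11+7+8+4)/5 = 36/5.
By the law of total expectation,
E[V] = (1/3)·(22/3) + (1/3)·(28/3) + (1/3)·(36/5) = 358/45.

358/45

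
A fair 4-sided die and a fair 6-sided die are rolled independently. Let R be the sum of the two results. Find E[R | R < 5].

P(R < 5) = 1/4.
Σ over the event: 2·1/24 + 3·1/12 + 4·1/8 = 5/6.
E[R | R < 5] = (5/6) / (1/4) = 10/3.

10/3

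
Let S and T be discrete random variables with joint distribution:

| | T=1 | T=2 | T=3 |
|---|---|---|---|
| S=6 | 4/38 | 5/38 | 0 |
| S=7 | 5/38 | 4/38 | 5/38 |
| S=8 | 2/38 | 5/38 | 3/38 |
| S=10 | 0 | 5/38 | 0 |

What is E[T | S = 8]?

P(S = 8) = 5/19.
Σ T·P over the event = 1·(2/38) + 2·(5/38) + 3·(3/38) = 21/38.
E[T | S = 8] = (21/38) / (5/19) = 21/10.

21/10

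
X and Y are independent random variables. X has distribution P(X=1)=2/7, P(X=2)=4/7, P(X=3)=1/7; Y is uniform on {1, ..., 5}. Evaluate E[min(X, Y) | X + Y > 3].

P(X + Y > 3) = 27/35.
Summing min(X,Y)·P(x,y) over outcomes with X + Y > 3 gives 10/7.
E[min(X, Y) | X + Y > 3] = (10/7) / (27/35) = 50/27.

50/27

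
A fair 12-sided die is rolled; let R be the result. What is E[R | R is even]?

7

Given R is even, R is equally likely to be any of {2, 4, 6, 8, 10, 12}.
E[R | R is even] = (2 + 4 + 6 + 8 + 10 + 12) / 6 = 7.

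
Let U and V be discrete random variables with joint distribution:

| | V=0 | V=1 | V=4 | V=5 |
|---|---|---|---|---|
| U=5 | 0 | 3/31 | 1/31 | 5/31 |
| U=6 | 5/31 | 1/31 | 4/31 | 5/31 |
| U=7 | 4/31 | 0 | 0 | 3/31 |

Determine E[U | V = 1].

P(V = 1) = 4/31.
Σ U·P over the event = 5·(3/31) + 6·(1/31) = 21/31.
E[U | V = 1] = (21/31) / (4/31) = 21/4.

21/4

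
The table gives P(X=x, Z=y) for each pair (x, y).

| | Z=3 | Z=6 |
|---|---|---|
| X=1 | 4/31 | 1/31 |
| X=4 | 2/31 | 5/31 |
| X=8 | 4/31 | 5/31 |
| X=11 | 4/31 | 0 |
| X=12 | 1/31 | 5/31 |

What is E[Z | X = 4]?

P(X = 4) = 7/31.
Σ Z·P over the event = 3·(2/31) + 6·(5/31) = 36/31.
E[Z | X = 4] = (36/31) / (7/31) = 36/7.

36/7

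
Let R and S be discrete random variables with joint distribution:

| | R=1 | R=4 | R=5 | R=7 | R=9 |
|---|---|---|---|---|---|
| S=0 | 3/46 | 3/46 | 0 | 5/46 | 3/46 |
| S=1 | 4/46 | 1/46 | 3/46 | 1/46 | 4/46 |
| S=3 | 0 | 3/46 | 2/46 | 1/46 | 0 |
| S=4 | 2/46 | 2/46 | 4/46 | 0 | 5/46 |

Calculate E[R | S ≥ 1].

85/16

P(S ≥ 1) = 16/23.
Summing R·P(R=x,S=y) over the conditioning event gives 85/23.
E[R | S ≥ 1] = (85/23) / (16/23) = 85/16.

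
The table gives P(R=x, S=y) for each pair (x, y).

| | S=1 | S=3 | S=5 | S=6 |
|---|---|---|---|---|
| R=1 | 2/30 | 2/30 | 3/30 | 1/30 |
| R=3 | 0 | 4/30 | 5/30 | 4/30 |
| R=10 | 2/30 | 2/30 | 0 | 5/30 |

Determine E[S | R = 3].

61/13

P(R = 3) = 13/30.
Σ S·P over the event = 3·(4/30) + 5·(5/30) + 6·(4/30) = 61/30.
E[S | R = 3] = (61/30) / (13/30) = 61/13.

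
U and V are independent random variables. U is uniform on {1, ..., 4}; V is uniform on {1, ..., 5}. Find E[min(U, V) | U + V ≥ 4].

37/17

P(U + V ≥ 4) = 17/20.
Summing min(U,V)·P(x,y) over outcomes with U + V ≥ 4 gives 37/20.
E[min(U, V) | U + V ≥ 4] = (37/20) / (17/20) = 37/17.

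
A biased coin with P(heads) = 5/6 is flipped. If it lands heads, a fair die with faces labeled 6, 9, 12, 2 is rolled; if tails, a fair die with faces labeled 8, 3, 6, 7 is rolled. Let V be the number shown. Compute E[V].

E[V | heads] = (6+9+12+2)/4 = 29/4.
E[V | tails] = (8+3+6+7)/4 = 6.
By the law of total expectation,
E[V] = (5/6)·(29/4) + (1/6)·(6) = 169/24.

169/24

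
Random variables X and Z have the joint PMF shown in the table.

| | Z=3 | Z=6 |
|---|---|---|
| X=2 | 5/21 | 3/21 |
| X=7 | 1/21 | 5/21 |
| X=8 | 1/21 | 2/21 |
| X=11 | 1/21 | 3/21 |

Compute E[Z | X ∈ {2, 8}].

48/11

P(X ∈ {2, 8}) = 11/21.
Σ Z·P over the event = 3·(5/21) + 6·(3/21) + 3·(1/21) + 6·(2/21) = 16/7.
E[Z | X ∈ {2, 8}] = (16/7) / (11/21) = 48/11.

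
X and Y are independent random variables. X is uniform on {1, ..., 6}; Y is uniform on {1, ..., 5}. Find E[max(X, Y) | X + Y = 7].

P(X + Y = 7) = 1/6.
Summing max(X,Y)·P(x,y) over outcomes with X + Y = 7 gives 4/5.
E[max(X, Y) | X + Y = 7] = (4/5) / (1/6) = 24/5.

24/5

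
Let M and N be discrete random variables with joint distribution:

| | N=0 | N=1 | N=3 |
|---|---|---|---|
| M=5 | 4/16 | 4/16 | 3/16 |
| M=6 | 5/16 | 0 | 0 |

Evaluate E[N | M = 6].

0

P(M = 6) = 5/16.
Σ N·P over the event = 0·(5/16) = 0.
E[N | M = 6] = (0) / (5/16) = 0.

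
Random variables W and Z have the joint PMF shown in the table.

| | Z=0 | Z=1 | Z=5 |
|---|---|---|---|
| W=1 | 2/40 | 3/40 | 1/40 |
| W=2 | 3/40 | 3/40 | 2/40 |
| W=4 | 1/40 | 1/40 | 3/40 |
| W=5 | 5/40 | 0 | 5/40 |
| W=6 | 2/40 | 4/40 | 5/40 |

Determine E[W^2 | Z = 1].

P(Z = 1) = 11/40.
Σ W^2·P over the event = 1·(3/40) + 4·(3/40) + 16·(1/40) + 36·(4/40) = 35/8.
E[W^2 | Z = 1] = (35/8) / (11/40) = 175/11.

175/11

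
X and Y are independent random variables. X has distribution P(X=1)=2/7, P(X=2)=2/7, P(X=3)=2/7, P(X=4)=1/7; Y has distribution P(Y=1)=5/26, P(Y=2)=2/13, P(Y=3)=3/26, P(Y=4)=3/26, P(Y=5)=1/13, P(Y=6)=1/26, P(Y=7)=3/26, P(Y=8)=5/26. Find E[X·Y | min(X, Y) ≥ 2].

212/15

P(min(X, Y) ≥ 2) = 15/26.
Summing XY·P(x,y) over outcomes with min(X, Y) ≥ 2 gives 106/13.
E[X·Y | min(X, Y) ≥ 2] = (106/13) / (15/26) = 212/15.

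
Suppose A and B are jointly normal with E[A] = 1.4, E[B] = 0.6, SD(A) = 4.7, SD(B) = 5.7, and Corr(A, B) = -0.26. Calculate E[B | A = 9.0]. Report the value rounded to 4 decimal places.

E[B | A=x] = μ_B + ρ(σ_B/σ_A)(x − μ_A) for jointly normal variables.
E[B | A=9.0] = 0.6 + (-0.26)·(5.7/4.7)·(9.0 − (1.4)) = 0.6 + (-0.31532)·(7.6) = -1.7964.

-1.7964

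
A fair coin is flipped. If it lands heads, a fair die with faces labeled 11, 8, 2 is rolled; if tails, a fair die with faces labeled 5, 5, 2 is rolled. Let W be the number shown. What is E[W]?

E[W | heads] = (11+8+2)/3 = 7.
E[W | tails] = (5+5+2)/3 = 4.
By the law of total expectation,
E[W] = (1/2)·(7) + (1/2)·(4) = 11/2.

11/2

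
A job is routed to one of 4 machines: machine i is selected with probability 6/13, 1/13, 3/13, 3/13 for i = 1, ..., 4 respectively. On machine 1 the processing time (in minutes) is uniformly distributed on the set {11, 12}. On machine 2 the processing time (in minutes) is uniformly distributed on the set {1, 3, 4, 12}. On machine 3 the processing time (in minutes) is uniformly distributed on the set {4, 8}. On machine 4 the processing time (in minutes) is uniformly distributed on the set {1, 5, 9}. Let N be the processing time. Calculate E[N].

107/13

E[N | machine 1] = (11+12)/2 = 23/2.
E[N | machine 2] = (1+3+4+12)/4 = 5.
E[N | machine 3] = (4+8)/2 = 6.
E[N | machine 4] = (1+5+9)/3 = 5.
By the law of total expectation,
E[N] = (6/13)·(23/2) + (1/13)·(5) + (3/13)·(6) + (3/13)·(5) = 107/13.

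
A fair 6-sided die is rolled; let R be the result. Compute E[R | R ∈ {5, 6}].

P(R ∈ {5, 6}) = 1/3.
Σ over the event: 5·1/6 + 6·1/6 = 11/6.
E[R | R ∈ {5, 6}] = (11/6) / (1/3) = 11/2.

11/2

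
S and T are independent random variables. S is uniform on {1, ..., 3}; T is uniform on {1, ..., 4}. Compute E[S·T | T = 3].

P(T = 3) = 1/4.
Summing ST·P(x,y) over outcomes with T = 3 gives 3/2.
E[S·T | T = 3] = (3/2) / (1/4) = 6.

6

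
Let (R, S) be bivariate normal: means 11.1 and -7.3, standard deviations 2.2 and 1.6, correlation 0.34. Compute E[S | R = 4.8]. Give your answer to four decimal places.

-8.8578

E[S | R=x] = μ_S + ρ(σ_S/σ_R)(x − μ_R) for jointly normal variables.
E[S | R=4.8] = -7.3 + (0.34)·(1.6/2.2)·(4.8 − (11.1)) = -7.3 + (0.24727)·(-6.3) = -8.8578.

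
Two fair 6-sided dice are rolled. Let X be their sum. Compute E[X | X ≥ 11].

P(X ≥ 11) = 1/12.
Σ over the event: 11·1/18 + 12·1/36 = 17/18.
E[X | X ≥ 11] = (17/18) / (1/12) = 34/3.

34/3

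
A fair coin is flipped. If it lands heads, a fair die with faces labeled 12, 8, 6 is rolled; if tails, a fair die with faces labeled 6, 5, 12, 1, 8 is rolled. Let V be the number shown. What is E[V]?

113/15

E[V | heads] = (12+8+6)/3 = 26/3.
E[V | tails] = (6+5+12+1+8)/5 = 32/5.
E[V] = (1/2)·(26/3) + (1/2)·(32/5) = 113/15.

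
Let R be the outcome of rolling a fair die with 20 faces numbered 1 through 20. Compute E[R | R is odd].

Given R is odd, R is equally likely to be any of {1, 3, 5, 7, 9, 11, 13, 15, 17, 19}.
E[R | R is odd] = (1 + 3 + 5 + 7 + 9 + 11 + 13 + 15 + 17 + 19) / 10 = 10.

10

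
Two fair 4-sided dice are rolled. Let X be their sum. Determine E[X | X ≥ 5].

P(X ≥ 5) = 5/8.
Σ over the event: 5·1/4 + 6·3/16 + 7·1/8 + 8·1/16 = 15/4.
E[X | X ≥ 5] = (15/4) / (5/8) = 6.

6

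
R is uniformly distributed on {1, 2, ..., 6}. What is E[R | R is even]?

4

Given R is even, R is equally likely to be any of {2, 4, 6}.
E[R | R is even] = (2 + 4 + 6) / 3 = 4.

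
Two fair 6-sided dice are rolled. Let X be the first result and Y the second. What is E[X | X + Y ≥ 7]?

P(X + Y ≥ 7) = 7/12.
Summing X·P(x,y) over outcomes with X + Y ≥ 7 gives 91/36.
E[X | X + Y ≥ 7] = (91/36) / (7/12) = 13/3.

13/3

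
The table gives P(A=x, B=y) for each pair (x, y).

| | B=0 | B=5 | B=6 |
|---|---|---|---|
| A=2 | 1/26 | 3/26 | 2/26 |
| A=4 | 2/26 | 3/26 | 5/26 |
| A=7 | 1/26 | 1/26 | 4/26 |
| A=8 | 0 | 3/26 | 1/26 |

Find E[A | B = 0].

P(B = 0) = 2/13.
Σ A·P over the event = 2·(1/26) + 4·(2/26) + 7·(1/26) = 17/26.
E[A | B = 0] = (17/26) / (2/13) = 17/4.

17/4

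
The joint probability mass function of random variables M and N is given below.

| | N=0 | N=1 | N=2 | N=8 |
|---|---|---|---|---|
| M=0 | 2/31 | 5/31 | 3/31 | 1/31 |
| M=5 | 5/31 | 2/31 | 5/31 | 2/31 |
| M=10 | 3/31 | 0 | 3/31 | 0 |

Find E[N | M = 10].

1

P(M = 10) = 6/31.
Σ N·P over the event = 0·(3/31) + 2·(3/31) = 6/31.
E[N | M = 10] = (6/31) / (6/31) = 1.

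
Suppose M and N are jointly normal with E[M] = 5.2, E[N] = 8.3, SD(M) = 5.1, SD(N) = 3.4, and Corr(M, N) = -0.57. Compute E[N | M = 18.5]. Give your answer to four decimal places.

For a bivariate normal, E[N | M=x] = μ_N + ρ·(σ_N/σ_M)·(x − μ_M).
E[N | M=18.5] = 8.3 + (-0.57)·(3.4/5.1)·(18.5 − (5.2)) = 8.3 + (-0.38)·(13.3) = 3.2460.

3.2460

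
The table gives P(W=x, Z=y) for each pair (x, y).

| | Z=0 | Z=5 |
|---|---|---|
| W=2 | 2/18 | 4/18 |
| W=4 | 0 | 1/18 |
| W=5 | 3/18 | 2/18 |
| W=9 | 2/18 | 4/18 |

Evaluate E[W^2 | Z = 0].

P(Z = 0) = 7/18.
Σ W^2·P over the event = 4·(2/18) + 25·(3/18) + 81·(2/18) = 245/18.
E[W^2 | Z = 0] = (245/18) / (7/18) = 35.

35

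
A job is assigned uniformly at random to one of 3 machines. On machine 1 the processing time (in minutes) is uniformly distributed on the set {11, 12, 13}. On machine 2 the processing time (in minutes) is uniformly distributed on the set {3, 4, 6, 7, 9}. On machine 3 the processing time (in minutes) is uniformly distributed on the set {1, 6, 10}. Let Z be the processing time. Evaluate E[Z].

352/45

E[Z | machine 1] = (11+12+13)/3 = 12.
E[Z | machine 2] = (3+4+6+7+9)/5 = 29/5.
E[Z | machine 3] = (1+6+10)/3 = 17/3.
E[Z] = (1/3)·(12) + (1/3)·(29/5) + (1/3)·(17/3) = 352/45.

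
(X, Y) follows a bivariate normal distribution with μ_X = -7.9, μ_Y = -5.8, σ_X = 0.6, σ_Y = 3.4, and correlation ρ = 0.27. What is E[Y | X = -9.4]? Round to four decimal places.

For a bivariate normal, E[Y | X=x] = μ_Y + ρ·(σ_Y/σ_X)·(x − μ_X).
E[Y | X=-9.4] = -5.8 + (0.27)·(3.4/0.6)·(-9.4 − (-7.9)) = -5.8 + (1.53)·(-1.5) = -8.0950.

-8.0950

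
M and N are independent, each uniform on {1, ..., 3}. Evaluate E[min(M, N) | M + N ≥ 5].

7/3

Outcomes with M + N ≥ 5: (2,3), (3,2), (3,3), each with probability 1/9.
E[min(M, N) | M + N ≥ 5] = (2 + 2 + 3) / 3 = 7/3.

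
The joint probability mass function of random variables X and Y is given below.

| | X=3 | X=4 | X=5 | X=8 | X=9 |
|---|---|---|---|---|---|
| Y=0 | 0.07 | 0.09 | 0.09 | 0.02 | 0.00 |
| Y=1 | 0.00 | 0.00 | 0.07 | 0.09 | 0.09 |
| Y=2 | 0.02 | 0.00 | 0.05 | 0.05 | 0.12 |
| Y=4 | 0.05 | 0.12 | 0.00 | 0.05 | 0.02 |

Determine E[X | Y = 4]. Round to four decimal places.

P(Y = 4) = 0.24.
Σ X·P over the event = 3·(0.05) + 4·(0.12) + 8·(0.05) + 9·(0.02) = 1.21.
E[X | Y = 4] = (1.21) / (0.24) = 5.0417.

5.0417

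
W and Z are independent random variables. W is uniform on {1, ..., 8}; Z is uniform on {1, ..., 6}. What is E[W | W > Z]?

P(W > Z) = 9/16.
Summing W·P(x,y) over outcomes with W > Z gives 10/3.
E[W | W > Z] = (10/3) / (9/16) = 160/27.

160/27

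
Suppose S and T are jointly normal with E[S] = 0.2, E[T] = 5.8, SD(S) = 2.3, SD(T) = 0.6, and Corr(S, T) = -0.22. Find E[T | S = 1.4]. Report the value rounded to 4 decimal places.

The regression of T on S has slope ρ·σ_T/σ_S and passes through (μ_S, μ_T).
E[T | S=1.4] = 5.8 + (-0.22)·(0.6/2.3)·(1.4 − (0.2)) = 5.8 + (-0.057391)·(1.2) = 5.7311.

5.7311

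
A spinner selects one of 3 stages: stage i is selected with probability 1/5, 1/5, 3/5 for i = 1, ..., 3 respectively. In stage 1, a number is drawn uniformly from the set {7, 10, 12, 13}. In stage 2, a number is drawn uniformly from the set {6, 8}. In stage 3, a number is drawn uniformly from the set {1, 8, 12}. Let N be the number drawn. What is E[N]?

E[N | stage 1] = (7+10+12+13)/4 = 21/2.
E[N | stage 2] = (6+8)/2 = 7.
E[N | stage 3] = (1+8+12)/3 = 7.
By the law of total expectation,
E[N] = (1/5)·(21/2) + (1/5)·(7) + (3/5)·(7) = 77/10.

77/10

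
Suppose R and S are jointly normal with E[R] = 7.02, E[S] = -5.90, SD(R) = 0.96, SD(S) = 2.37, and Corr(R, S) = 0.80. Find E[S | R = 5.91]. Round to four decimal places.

-8.0923

For a bivariate normal, E[S | R=x] = μ_S + ρ·(σ_S/σ_R)·(x − μ_R).
E[S | R=5.91] = -5.90 + (0.80)·(2.37/0.96)·(5.91 − (7.02)) = -5.90 + (1.975)·(-1.11) = -8.0923.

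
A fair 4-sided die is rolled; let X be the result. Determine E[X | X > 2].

7/2

Given X > 2, X is equally likely to be any of {3, 4}.
E[X | X > 2] = (3 + 4) / 2 = 7/2.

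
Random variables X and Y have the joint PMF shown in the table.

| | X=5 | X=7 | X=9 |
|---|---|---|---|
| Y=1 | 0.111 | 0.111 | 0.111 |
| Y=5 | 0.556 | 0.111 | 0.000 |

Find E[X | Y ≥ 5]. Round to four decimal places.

5.3328

P(Y ≥ 5) = 0.667.
Σ X·P over the event = 5·(0.556) + 7·(0.111) = 3.557.
E[X | Y ≥ 5] = (3.557) / (0.667) = 5.3328.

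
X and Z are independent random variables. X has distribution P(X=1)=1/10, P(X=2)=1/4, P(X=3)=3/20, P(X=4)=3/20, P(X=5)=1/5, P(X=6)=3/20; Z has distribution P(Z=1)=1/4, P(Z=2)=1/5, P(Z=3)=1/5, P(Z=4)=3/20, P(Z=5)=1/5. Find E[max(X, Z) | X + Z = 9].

P(X + Z = 9) = 9/100.
Summing max(X,Z)·P(x,y) over outcomes with X + Z = 9 gives 12/25.
E[max(X, Z) | X + Z = 9] = (12/25) / (9/100) = 16/3.

16/3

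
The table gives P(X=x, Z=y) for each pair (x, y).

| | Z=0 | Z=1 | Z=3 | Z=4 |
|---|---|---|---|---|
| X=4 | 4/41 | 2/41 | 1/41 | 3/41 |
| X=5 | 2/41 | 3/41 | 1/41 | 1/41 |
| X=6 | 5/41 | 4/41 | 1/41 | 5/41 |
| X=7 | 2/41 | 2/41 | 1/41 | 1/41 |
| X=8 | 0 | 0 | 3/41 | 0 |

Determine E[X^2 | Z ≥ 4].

151/5

P(Z ≥ 4) = 10/41.
Σ X^2·P over the event = 16·(3/41) + 25·(1/41) + 36·(5/41) + 49·(1/41) = 302/41.
E[X^2 | Z ≥ 4] = (302/41) / (10/41) = 151/5.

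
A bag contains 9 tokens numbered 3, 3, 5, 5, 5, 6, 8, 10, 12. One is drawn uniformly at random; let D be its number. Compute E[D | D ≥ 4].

51/7

P(D ≥ 4) = 7/9.
Σ over the event: 5·1/3 + 6·1/9 + 8·1/9 + 10·1/9 + 12·1/9 = 17/3.
E[D | D ≥ 4] = (17/3) / (7/9) = 51/7.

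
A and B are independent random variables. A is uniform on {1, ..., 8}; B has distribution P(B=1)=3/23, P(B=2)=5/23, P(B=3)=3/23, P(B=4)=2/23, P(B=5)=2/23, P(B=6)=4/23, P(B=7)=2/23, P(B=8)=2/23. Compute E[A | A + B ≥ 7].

707/134

P(A + B ≥ 7) = 67/92.
Summing A·P(x,y) over outcomes with A + B ≥ 7 gives 707/184.
E[A | A + B ≥ 7] = (707/184) / (67/92) = 707/134.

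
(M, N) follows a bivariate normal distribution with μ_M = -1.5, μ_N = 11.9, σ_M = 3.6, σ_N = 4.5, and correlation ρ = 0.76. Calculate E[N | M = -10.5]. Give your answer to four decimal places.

The regression of N on M has slope ρ·σ_N/σ_M and passes through (μ_M, μ_N).
E[N | M=-10.5] = 11.9 + (0.76)·(4.5/3.6)·(-10.5 − (-1.5)) = 11.9 + (0.95)·(-9) = 3.3500.

3.3500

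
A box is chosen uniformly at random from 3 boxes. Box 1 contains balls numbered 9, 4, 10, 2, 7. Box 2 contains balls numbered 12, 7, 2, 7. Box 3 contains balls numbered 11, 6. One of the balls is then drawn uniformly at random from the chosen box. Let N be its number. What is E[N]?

73/10

E[N | box 1] = (9+4+10+2+7)/5 = 32/5.
E[N | box 2] = (12+7+2+7)/4 = 7.
E[N | box 3] = (11+6)/2 = 17/2.
E[N] = (1/3)·(32/5) + (1/3)·(7) + (1/3)·(17/2) = 73/10.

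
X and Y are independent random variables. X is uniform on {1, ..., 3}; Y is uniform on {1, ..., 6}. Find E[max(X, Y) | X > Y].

8/3

Outcomes with X > Y: (2,1), (3,1), (3,2), each with probability 1/18.
E[max(X, Y) | X > Y] = (2 + 3 + 3) / 3 = 8/3.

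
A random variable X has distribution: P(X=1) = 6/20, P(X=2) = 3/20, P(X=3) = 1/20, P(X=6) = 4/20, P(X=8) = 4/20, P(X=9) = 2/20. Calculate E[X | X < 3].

4/3

P(X < 3) = 9/20.
Σ over the event: 1·3/10 + 2·3/20 = 3/5.
E[X | X < 3] = (3/5) / (9/20) = 4/3.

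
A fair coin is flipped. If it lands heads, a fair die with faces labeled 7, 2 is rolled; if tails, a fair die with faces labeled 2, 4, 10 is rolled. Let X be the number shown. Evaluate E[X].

E[X | heads] = (7+2)/2 = 9/2.
E[X | tails] = (2+4+10)/3 = 16/3.
E[X] = (1/2)·(9/2) + (1/2)·(16/3) = 59/12.

59/12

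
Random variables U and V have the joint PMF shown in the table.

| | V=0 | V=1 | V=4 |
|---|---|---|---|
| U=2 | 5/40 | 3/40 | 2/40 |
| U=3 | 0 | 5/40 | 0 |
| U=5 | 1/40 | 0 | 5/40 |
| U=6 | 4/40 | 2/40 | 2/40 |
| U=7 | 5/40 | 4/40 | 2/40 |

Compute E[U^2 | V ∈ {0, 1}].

759/29

P(V ∈ {0, 1}) = 29/40.
Σ U^2·P over the event = 4·(5/40) + 4·(3/40) + 9·(5/40) + 25·(1/40) + 36·(4/40) + 36·(2/40) + 49·(5/40) + 49·(4/40) = 759/40.
E[U^2 | V ∈ {0, 1}] = (759/40) / (29/40) = 759/29.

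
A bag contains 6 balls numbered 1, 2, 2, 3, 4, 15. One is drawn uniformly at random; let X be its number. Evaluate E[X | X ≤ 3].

2

P(X ≤ 3) = 2/3.
Σ over the event: 1·1/6 + 2·1/3 + 3·1/6 = 4/3.
E[X | X ≤ 3] = (4/3) / (2/3) = 2.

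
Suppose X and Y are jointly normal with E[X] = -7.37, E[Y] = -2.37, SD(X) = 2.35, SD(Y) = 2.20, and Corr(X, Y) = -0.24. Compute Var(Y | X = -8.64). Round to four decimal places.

Var(Y | X=x) = (1 − ρ²)·σ_Y².
Var(Y | X=-8.64) = (2.20)²·(1 − (-0.24)²) = 4.84·0.9424 = 4.5612.

4.5612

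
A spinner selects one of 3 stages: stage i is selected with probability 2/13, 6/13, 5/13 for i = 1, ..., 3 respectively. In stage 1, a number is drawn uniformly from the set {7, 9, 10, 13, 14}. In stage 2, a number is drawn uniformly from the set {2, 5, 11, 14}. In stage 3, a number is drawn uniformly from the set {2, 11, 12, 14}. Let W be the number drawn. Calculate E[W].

E[W | stage 1] = (7+9+10+13+14)/5 = 53/5.
E[W | stage 2] = (2+5+11+14)/4 = 8.
E[W | stage 3] = (2+11+12+14)/4 = 39/4.
E[W] = (2/13)·(53/5) + (6/13)·(8) + (5/13)·(39/4) = 2359/260.

2359/260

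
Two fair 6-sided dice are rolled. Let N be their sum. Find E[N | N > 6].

P(N > 6) = 7/12.
Σ over the event: 7·1/6 + 8·5/36 + 9·1/9 + 10·1/12 + 11·1/18 + 12·1/36 = 91/18.
E[N | N > 6] = (91/18) / (7/12) = 26/3.

26/3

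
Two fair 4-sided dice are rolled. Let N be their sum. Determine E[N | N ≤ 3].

8/3

P(N ≤ 3) = 3/16.
Σ over the event: 2·1/16 + 3·1/8 = 1/2.
E[N | N ≤ 3] = (1/2) / (3/16) = 8/3.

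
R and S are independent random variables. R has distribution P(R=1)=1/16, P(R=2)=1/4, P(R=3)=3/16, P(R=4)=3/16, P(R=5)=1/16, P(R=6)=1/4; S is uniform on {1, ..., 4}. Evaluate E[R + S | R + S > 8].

P(R + S > 8) = 9/64.
Summing (R+S)·P(x,y) over outcomes with R + S > 8 gives 85/64.
E[R + S | R + S > 8] = (85/64) / (9/64) = 85/9.

85/9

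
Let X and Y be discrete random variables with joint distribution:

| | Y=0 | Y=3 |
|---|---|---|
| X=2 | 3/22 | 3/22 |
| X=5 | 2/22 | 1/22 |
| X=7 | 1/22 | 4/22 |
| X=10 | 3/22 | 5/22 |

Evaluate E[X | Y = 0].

P(Y = 0) = 9/22.
Σ X·P over the event = 2·(3/22) + 5·(2/22) + 7·(1/22) + 10·(3/22) = 53/22.
E[X | Y = 0] = (53/22) / (9/22) = 53/9.

53/9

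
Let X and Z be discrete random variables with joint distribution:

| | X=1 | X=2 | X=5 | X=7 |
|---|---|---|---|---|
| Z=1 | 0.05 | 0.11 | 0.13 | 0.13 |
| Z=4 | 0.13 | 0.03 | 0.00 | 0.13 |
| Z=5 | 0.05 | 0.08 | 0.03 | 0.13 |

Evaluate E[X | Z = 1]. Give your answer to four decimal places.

P(Z = 1) = 0.42.
Summing X·P(X=x,Z=y) over the conditioning event gives 1.83.
E[X | Z = 1] = (1.83) / (0.42) = 4.3571.

4.3571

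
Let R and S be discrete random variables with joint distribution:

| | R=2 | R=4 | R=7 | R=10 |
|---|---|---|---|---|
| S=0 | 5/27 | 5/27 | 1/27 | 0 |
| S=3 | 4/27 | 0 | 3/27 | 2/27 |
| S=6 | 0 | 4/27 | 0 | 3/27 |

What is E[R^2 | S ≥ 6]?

52

P(S ≥ 6) = 7/27.
Summing R^2·P(R=x,S=y) over the conditioning event gives 364/27.
E[R^2 | S ≥ 6] = (364/27) / (7/27) = 52.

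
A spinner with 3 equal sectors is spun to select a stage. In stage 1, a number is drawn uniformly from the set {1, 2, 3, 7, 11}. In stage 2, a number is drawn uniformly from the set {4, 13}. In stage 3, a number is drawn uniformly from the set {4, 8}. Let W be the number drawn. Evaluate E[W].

193/30

E[W | stage 1] = (1+2+3+7+11)/5 = 24/5.
E[W | stage 2] = (4+13)/2 = 17/2.
E[W | stage 3] = (4+8)/2 = 6.
By the law of total expectation,
E[W] = (1/3)·(24/5) + (1/3)·(17/2) + (1/3)·(6) = 193/30.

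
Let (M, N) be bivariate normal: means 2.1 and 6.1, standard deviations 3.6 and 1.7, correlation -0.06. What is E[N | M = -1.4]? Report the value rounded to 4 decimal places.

6.1992

E[N | M=x] = μ_N + ρ(σ_N/σ_M)(x − μ_M) for jointly normal variables.
E[N | M=-1.4] = 6.1 + (-0.06)·(1.7/3.6)·(-1.4 − (2.1)) = 6.1 + (-0.028333)·(-3.5) = 6.1992.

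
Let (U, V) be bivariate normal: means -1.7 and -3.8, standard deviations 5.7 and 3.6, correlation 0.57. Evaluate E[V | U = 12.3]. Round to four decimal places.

For a bivariate normal, E[V | U=x] = μ_V + ρ·(σ_V/σ_U)·(x − μ_U).
E[V | U=12.3] = -3.8 + (0.57)·(3.6/5.7)·(12.3 − (-1.7)) = -3.8 + (0.36)·(14) = 1.2400.

1.2400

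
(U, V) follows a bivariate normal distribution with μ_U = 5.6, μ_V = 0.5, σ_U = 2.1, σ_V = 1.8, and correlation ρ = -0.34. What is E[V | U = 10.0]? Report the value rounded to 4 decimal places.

For a bivariate normal, E[V | U=x] = μ_V + ρ·(σ_V/σ_U)·(x − μ_U).
E[V | U=10.0] = 0.5 + (-0.34)·(1.8/2.1)·(10.0 − (5.6)) = 0.5 + (-0.29143)·(4.4) = -0.7823.

-0.7823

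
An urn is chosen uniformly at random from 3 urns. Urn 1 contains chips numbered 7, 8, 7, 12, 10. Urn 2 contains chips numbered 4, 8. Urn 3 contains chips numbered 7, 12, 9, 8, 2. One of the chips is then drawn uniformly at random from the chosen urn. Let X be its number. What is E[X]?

112/15

E[X | urn 1] = (7+8+7+12+10)/5 = 44/5.
E[X | urn 2] = (4+8)/2 = 6.
E[X | urn 3] = (7+12+9+8+2)/5 = 38/5.
E[X] = (1/3)·(44/5) + (1/3)·(6) + (1/3)·(38/5) = 112/15.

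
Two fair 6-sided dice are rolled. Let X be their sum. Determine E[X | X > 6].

26/3

P(X > 6) = 7/12.
Σ over the event: 7·1/6 + 8·5/36 + 9·1/9 + 10·1/12 + 11·1/18 + 12·1/36 = 91/18.
E[X | X > 6] = (91/18) / (7/12) = 26/3.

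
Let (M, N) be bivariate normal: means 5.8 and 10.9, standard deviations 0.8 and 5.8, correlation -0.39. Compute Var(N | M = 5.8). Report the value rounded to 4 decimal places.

Var(N | M=x) = (1 − ρ²)·σ_N².
Var(N | M=5.8) = (5.8)²·(1 − (-0.39)²) = 33.64·0.8479 = 28.5234.

28.5234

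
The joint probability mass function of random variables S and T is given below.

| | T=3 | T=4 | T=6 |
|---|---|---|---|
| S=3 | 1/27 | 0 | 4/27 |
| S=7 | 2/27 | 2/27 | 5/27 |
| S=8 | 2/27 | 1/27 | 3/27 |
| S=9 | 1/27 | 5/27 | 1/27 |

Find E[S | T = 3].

P(T = 3) = 2/9.
Σ S·P over the event = 3·(1/27) + 7·(2/27) + 8·(2/27) + 9·(1/27) = 14/9.
E[S | T = 3] = (14/9) / (2/9) = 7.

7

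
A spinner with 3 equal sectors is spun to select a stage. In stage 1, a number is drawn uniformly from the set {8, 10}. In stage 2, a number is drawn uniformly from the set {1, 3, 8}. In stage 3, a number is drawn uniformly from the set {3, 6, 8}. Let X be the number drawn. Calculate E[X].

E[X | stage 1] = (8+10)/2 = 9.
E[X | stage 2] = (1+3+8)/3 = 4.
E[X | stage 3] = (3+6+8)/3 = 17/3.
By the law of total expectation,
E[X] = (1/3)·(9) + (1/3)·(4) + (1/3)·(17/3) = 56/9.

56/9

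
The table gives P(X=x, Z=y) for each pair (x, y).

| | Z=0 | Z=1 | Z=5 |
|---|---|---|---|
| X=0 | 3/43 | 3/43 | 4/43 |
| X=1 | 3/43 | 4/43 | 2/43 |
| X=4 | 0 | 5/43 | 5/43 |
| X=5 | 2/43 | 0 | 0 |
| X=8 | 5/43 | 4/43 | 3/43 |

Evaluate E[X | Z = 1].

7/2

P(Z = 1) = 16/43.
Summing X·P(X=x,Z=y) over the conditioning event gives 56/43.
E[X | Z = 1] = (56/43) / (16/43) = 7/2.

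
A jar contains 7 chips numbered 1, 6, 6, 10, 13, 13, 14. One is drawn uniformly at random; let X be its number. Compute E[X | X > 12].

P(X > 12) = 3/7.
Σ over the event: 13·2/7 + 14·1/7 = 40/7.
E[X | X > 12] = (40/7) / (3/7) = 40/3.

40/3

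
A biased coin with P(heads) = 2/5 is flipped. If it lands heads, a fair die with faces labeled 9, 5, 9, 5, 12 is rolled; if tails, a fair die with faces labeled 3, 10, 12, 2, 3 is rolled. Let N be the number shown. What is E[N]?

E[N | heads] = (9+5+9+5+12)/5 = 8.
E[N | tails] = (3+10+12+2+3)/5 = 6.
By the law of total expectation,
E[N] = (2/5)·(8) + (3/5)·(6) = 34/5.

34/5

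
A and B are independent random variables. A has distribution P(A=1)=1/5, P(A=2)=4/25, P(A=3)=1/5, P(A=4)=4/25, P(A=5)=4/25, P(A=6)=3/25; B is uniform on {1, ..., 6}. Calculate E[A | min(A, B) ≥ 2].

P(min(A, B) ≥ 2) = 2/3.
Summing A·P(x,y) over outcomes with min(A, B) ≥ 2 gives 77/30.
E[A | min(A, B) ≥ 2] = (77/30) / (2/3) = 77/20.

77/20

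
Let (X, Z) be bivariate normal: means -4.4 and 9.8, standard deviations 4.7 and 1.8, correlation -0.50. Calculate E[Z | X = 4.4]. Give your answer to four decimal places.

For a bivariate normal, E[Z | X=x] = μ_Z + ρ·(σ_Z/σ_X)·(x − μ_X).
E[Z | X=4.4] = 9.8 + (-0.50)·(1.8/4.7)·(4.4 − (-4.4)) = 9.8 + (-0.19149)·(8.8) = 8.1149.

8.1149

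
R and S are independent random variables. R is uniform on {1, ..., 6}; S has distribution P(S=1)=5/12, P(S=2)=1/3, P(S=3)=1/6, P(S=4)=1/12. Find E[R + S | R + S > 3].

353/58

P(R + S > 3) = 29/36.
Summing (R+S)·P(x,y) over outcomes with R + S > 3 gives 353/72.
E[R + S | R + S > 3] = (353/72) / (29/36) = 353/58.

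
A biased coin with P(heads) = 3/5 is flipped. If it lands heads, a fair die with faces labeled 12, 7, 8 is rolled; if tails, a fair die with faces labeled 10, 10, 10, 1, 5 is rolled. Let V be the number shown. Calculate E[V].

E[V | heads] = (12+7+8)/3 = 9.
E[V | tails] = (10+10+10+1+5)/5 = 36/5.
E[V] = (3/5)·(9) + (2/5)·(36/5) = 207/25.

207/25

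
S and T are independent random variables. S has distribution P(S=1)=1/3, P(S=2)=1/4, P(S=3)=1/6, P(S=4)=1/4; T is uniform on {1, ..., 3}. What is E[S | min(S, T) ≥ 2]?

3

P(min(S, T) ≥ 2) = 4/9.
Summing S·P(x,y) over outcomes with min(S, T) ≥ 2 gives 4/3.
E[S | min(S, T) ≥ 2] = (4/3) / (4/9) = 3.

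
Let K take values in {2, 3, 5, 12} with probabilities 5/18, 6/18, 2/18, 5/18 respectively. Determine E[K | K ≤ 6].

P(K ≤ 6) = 13/18.
Σ over the event: 2·5/18 + 3·1/3 + 5·1/9 = 19/9.
E[K | K ≤ 6] = (19/9) / (13/18) = 38/13.

38/13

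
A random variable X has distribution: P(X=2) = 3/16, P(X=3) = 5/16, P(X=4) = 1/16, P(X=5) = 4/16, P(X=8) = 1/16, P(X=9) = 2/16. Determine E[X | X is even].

18/5

P(X is even) = 5/16.
Σ over the event: 2·3/16 + 4·1/16 + 8·1/16 = 9/8.
E[X | X is even] = (9/8) / (5/16) = 18/5.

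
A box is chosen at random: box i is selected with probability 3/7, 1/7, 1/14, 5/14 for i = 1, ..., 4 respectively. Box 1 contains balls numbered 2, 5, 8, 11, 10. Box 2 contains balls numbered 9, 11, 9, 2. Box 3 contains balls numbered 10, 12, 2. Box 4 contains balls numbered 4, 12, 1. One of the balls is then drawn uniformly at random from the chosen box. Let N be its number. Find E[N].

2851/420

E[N | box 1] = (2+5+8+11+10)/5 = 36/5.
E[N | box 2] = (9+11+9+2)/4 = 31/4.
E[N | box 3] = (10+12+2)/3 = 8.
E[N | box 4] = (4+12+1)/3 = 17/3.
E[N] = (3/7)·(36/5) + (1/7)·(31/4) + (1/14)·(8) + (5/14)·(17/3) = 2851/420.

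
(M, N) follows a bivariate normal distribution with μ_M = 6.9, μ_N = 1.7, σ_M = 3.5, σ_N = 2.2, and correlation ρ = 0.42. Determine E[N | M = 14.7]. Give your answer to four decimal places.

3.7592

The regression of N on M has slope ρ·σ_N/σ_M and passes through (μ_M, μ_N).
E[N | M=14.7] = 1.7 + (0.42)·(2.2/3.5)·(14.7 − (6.9)) = 1.7 + (0.264)·(7.8) = 3.7592.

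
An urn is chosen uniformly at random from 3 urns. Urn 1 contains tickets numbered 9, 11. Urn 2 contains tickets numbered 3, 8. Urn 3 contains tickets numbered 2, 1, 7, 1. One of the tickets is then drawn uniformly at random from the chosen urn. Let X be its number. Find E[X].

73/12

E[X | urn 1] = (9+11)/2 = 10.
E[X | urn 2] = (3+8)/2 = 11/2.
E[X | urn 3] = (2+1+7+1)/4 = 11/4.
By the law of total expectation,
E[X] = (1/3)·(10) + (1/3)·(11/2) + (1/3)·(11/4) = 73/12.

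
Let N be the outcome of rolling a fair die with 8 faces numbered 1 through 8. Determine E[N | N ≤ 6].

7/2

Given N ≤ 6, N is equally likely to be any of {1, 2, 3, 4, 5, 6}.
E[N | N ≤ 6] = (1 + 2 + 3 + 4 + 5 + 6) / 6 = 7/2.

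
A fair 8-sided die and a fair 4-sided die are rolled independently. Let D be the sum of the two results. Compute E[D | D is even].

7

P(D is even) = 1/2.
Σ over the event: 2·1/32 + 4·3/32 + 6·1/8 + 8·1/8 + 10·3/32 + 12·1/32 = 7/2.
E[D | D is even] = (7/2) / (1/2) = 7.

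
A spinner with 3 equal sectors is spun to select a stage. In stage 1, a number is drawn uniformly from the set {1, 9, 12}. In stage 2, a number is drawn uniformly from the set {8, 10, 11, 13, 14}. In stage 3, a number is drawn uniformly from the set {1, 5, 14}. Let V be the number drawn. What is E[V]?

E[V | stage 1] = (1+9+12)/3 = 22/3.
E[V | stage 2] = (8+10+11+13+14)/5 = 56/5.
E[V | stage 3] = (1+5+14)/3 = 20/3.
E[V] = (1/3)·(22/3) + (1/3)·(56/5) + (1/3)·(20/3) = 42/5.

42/5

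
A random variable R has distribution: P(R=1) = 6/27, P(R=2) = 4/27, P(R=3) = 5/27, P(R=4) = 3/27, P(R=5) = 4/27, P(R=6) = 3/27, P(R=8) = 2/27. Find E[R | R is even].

P(R is even) = 4/9.
Σ over the event: 2·4/27 + 4·1/9 + 6·1/9 + 8·2/27 = 2.
E[R | R is even] = (2) / (4/9) = 9/2.

9/2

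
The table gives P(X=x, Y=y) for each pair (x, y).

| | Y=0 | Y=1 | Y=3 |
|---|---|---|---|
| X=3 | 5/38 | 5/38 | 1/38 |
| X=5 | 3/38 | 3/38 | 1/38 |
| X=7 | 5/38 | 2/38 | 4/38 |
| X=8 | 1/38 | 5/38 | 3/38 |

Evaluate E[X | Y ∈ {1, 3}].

P(Y ∈ {1, 3}) = 12/19.
Summing X·P(X=x,Y=y) over the conditioning event gives 72/19.
E[X | Y ∈ {1, 3}] = (72/19) / (12/19) = 6.

6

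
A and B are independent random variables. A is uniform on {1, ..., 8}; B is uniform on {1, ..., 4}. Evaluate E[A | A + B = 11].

15/2

Outcomes with A + B = 11: (7,4), (8,3), each with probability 1/32.
E[A | A + B = 11] = (7 + 8) / 2 = 15/2.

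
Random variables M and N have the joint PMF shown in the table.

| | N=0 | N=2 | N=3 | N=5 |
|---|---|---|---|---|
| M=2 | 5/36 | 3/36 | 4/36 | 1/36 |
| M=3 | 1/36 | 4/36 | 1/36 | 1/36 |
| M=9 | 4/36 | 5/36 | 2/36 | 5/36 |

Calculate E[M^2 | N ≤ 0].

353/10

P(N ≤ 0) = 5/18.
Σ M^2·P over the event = 4·(5/36) + 9·(1/36) + 81·(4/36) = 353/36.
E[M^2 | N ≤ 0] = (353/36) / (5/18) = 353/10.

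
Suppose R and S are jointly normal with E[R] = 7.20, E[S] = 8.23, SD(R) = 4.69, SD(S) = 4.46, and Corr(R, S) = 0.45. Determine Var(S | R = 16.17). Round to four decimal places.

15.8636

The conditional variance in a bivariate normal is σ_S²(1 − ρ²), independent of x.
Var(S | R=16.17) = (4.46)²·(1 − (0.45)²) = 19.8916·0.7975 = 15.8636.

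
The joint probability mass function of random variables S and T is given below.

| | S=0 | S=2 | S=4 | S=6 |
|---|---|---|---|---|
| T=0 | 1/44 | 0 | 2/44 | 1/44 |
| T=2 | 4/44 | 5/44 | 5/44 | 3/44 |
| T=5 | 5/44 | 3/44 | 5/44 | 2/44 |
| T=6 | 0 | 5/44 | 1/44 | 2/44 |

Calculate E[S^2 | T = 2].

208/17

P(T = 2) = 17/44.
Σ S^2·P over the event = 0·(4/44) + 4·(5/44) + 16·(5/44) + 36·(3/44) = 52/11.
E[S^2 | T = 2] = (52/11) / (17/44) = 208/17.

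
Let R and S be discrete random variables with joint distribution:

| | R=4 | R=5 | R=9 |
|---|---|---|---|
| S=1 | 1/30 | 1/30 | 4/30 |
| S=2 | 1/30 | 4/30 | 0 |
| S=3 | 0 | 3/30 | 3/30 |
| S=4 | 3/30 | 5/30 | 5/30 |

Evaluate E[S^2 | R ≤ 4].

53/5

P(R ≤ 4) = 1/6.
Σ S^2·P over the event = 1·(1/30) + 4·(1/30) + 16·(3/30) = 53/30.
E[S^2 | R ≤ 4] = (53/30) / (1/6) = 53/5.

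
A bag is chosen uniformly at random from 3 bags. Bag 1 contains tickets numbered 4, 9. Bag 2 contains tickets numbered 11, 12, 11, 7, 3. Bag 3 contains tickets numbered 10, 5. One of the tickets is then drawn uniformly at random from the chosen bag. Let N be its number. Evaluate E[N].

38/5

E[N | bag 1] = (4+9)/2 = 13/2.
E[N | bag 2] = (11+12+11+7+3)/5 = 44/5.
E[N | bag 3] = (10+5)/2 = 15/2.
By the law of total expectation,
E[N] = (1/3)·(13/2) + (1/3)·(44/5) + (1/3)·(15/2) = 38/5.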